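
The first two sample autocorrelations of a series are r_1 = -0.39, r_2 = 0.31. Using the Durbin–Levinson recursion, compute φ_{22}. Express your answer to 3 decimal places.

0.186

φ_{22} = (r_2 − r_1²) / (1 − r_1²)
r_1² = (-0.39)² = 0.1521
Numerator = 0.31 − 0.1521 = 0.1579; denominator = 1 − 0.1521 = 0.8479
φ_{22} = 0.1579 / 0.8479 = 0.186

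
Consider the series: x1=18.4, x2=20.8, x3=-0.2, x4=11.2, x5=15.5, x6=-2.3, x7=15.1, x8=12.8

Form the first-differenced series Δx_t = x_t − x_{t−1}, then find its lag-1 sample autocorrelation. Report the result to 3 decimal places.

First differences Δx: 2.4, -21.0, 11.4, 4.3, -17.8, 17.4, -2.3
Mean of differences = -0.8000
Numerator Σ(Δx_t−Δx̄)(Δx_{t+1}−Δx̄) = -672.2600
Denominator Σ(Δx_t−Δx̄)² = 1215.6200
r_1(Δx) = -672.2600 / 1215.6200 = -0.553

-0.553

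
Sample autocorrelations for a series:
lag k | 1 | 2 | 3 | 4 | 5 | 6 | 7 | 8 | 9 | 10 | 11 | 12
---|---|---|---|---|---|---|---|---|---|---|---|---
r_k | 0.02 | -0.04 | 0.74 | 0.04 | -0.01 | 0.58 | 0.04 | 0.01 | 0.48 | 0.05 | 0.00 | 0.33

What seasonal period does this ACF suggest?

The largest autocorrelation is r_3 = 0.74, with weaker echoes at lags 6 (0.58), 9 (0.48) and 12 (0.33); the remaining lags stay at or below 0.05.
The dominant spike at lag 3 indicates a seasonal period of 3.

3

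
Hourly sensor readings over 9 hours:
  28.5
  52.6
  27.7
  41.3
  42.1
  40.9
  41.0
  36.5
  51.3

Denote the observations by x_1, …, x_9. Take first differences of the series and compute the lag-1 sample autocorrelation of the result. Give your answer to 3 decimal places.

-0.613

First differences Δx: 24.1, -24.9, 13.6, 0.8, -1.2, 0.1, -4.5, 14.8
Mean of differences = 2.8500
Numerator Σ(Δx_t−Δx̄)(Δx_{t+1}−Δx̄) = -958.2175
Denominator Σ(Δx_t−Δx̄)² = 1562.1800
r_1(Δx) = -958.2175 / 1562.1800 = -0.613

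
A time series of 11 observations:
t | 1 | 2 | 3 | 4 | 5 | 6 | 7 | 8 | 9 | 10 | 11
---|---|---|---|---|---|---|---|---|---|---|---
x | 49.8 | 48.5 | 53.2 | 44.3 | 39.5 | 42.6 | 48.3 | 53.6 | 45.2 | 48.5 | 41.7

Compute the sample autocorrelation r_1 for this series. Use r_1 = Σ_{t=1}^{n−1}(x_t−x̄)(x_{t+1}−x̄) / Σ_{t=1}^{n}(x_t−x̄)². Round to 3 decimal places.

Mean x̄ = (49.8 + 48.5 + 53.2 + 44.3 + 39.5 + 42.6 + 48.3 + 53.6 + 45.2 + 48.5 + 41.7)/11 = 46.8364
Numerator Σ_{t=1}^{10}(x_t−x̄)(x_{t+1}−x̄) = 30.4278
Denominator Σ(x_t−x̄)² = 209.9655
r_1 = 30.4278 / 209.9655 = 0.145

0.145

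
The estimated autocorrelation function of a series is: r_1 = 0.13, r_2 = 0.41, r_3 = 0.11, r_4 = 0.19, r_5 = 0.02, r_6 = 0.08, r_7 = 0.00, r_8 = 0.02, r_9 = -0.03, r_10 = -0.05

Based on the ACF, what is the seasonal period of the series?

The largest autocorrelation is r_2 = 0.41, with a weaker echo at lag 4 (0.19); the remaining lags stay at or below 0.13.
The dominant spike at lag 2 indicates a seasonal period of 2.

2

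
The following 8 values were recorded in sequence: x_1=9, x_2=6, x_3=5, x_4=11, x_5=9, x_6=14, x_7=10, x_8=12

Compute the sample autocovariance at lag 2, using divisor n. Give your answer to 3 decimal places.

2.125

Mean x̄ = (9 + 6 + 5 + 11 + 9 + 14 + 10 + 12)/8 = 9.5000
Deviations: -0.5000, -3.5000, -4.5000, 1.5000, -0.5000, 4.5000, 0.5000, 2.5000
Σ_{t=1}^{6}(x_t−x̄)(x_{t+2}−x̄) = 17.0000
γ_2 = 17.0000 / 8 = 2.125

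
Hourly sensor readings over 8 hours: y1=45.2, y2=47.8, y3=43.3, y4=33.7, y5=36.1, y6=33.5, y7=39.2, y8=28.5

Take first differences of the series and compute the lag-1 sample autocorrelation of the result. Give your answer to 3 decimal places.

-0.418

First differences Δy: 2.6, -4.5, -9.6, 2.4, -2.6, 5.7, -10.7
Mean of differences = -2.3857
Numerator Σ(Δy_t−Δȳ)(Δy_{t+1}−Δȳ) = -99.7988
Denominator Σ(Δy_t−Δȳ)² = 238.8286
r_1(Δy) = -99.7988 / 238.8286 = -0.418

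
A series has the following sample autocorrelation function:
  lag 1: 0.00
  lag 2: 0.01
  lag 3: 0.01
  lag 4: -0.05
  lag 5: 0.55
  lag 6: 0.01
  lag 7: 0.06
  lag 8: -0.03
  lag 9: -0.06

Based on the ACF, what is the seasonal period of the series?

5

The largest autocorrelation is r_5 = 0.55; the remaining lags stay at or below 0.06.
The dominant spike at lag 5 indicates a seasonal period of 5.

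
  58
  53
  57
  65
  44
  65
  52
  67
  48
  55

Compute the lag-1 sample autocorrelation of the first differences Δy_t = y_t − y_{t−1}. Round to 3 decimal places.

-0.829

First differences Δy: -5, 4, 8, -21, 21, -13, 15, -19, 7
Mean of differences = -0.3333
Numerator Σ(Δy_t−Δȳ)(Δy_{t+1}−Δȳ) = -1484.7778
Denominator Σ(Δy_t−Δȳ)² = 1790.0000
r_1(Δy) = -1484.7778 / 1790.0000 = -0.829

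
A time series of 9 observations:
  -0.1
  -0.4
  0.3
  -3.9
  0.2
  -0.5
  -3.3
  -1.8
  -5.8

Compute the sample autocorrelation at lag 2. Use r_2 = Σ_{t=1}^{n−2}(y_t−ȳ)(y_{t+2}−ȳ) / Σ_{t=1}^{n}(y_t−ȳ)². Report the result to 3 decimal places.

Mean ȳ = (-0.1 − 0.4 + 0.3 − 3.9 + 0.2 − 0.5 − 3.3 − 1.8 − 5.8)/9 = -1.7000
Σ(y_t−ȳ)(y_{t+2}−ȳ) = (3.2000) + (-2.8600) + (3.8000) + (-2.6400) + (-3.0400) + (-0.1200) + (6.5600) = 4.9000
Denominator Σ(y_t−ȳ)² = 37.5200
r_2 = 4.9000 / 37.5200 = 0.131

0.131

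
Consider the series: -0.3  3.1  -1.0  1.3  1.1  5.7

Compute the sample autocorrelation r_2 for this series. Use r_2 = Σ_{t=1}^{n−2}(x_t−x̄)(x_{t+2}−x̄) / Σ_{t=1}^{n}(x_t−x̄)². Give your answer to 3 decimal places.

Mean x̄ = (-0.3 + 3.1 − 1.0 + 1.3 + 1.1 + 5.7)/6 = 1.6500
Deviations from mean: -1.9500, 1.4500, -2.6500, -0.3500, -0.5500, 4.0500
Σ(x_t−x̄)(x_{t+2}−x̄) = (5.1675) + (-0.5075) + (1.4575) + (-1.4175) = 4.7000
Denominator Σ(x_t−x̄)² = 29.7550
r_2 = 4.7000 / 29.7550 = 0.158

0.158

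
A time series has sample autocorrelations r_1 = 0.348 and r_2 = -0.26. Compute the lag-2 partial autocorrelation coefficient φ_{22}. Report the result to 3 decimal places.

-0.434

φ_{22} = (r_2 − r_1²) / (1 − r_1²)
r_1² = (0.348)² = 0.121104
Numerator = -0.26 − 0.1211 = -0.3811; denominator = 1 − 0.1211 = 0.8789
φ_{22} = -0.3811 / 0.8789 = -0.434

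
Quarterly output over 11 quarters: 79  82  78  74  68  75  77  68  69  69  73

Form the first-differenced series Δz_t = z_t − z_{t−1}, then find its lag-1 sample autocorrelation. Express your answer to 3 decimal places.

First differences Δz: 3, -4, -4, -6, 7, 2, -9, 1, 0, 4
Mean of differences = -0.6000
Numerator Σ(Δz_t−Δz̄)(Δz_{t+1}−Δz̄) = -35.1600
Denominator Σ(Δz_t−Δz̄)² = 224.4000
r_1(Δz) = -35.1600 / 224.4000 = -0.157

-0.157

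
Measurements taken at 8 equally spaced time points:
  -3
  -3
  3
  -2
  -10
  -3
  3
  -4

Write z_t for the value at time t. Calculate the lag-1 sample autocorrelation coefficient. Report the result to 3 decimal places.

-0.093

Mean z̄ = (-3 − 3 + 3 − 2 − 10 − 3 + 3 − 4)/8 = -2.3750
Deviations from mean: -0.6250, -0.6250, 5.3750, 0.3750, -7.6250, -0.6250, 5.3750, -1.6250
Σ(z_t−z̄)(z_{t+1}−z̄) = (0.3906) + (-3.3594) + (2.0156) + (-2.8594) + (4.7656) + (-3.3594) + (-8.7344) = -11.1406
Denominator Σ(z_t−z̄)² = 119.8750
r_1 = -11.1406 / 119.8750 = -0.093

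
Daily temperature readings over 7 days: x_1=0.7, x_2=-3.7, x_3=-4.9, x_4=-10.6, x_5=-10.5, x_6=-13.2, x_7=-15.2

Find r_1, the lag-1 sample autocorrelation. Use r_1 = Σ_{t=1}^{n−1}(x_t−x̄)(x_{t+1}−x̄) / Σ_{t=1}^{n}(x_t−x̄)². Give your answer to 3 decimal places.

Mean x̄ = (0.7 − 3.7 − 4.9 − 10.6 − 10.5 − 13.2 − 15.2)/7 = -8.2000
Σ(x_t−x̄)(x_{t+1}−x̄) = (40.0500) + (14.8500) + (-7.9200) + (5.5200) + (11.5000) + (35.0000) = 99.0000
Denominator Σ(x_t−x̄)² = 195.4000
r_1 = 99.0000 / 195.4000 = 0.507

0.507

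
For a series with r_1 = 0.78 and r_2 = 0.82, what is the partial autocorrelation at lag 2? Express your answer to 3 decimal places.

φ_{22} = (r_2 − r_1²) / (1 − r_1²)
r_1² = (0.78)² = 0.6084
Numerator = 0.82 − 0.6084 = 0.2116; denominator = 1 − 0.6084 = 0.3916
φ_{22} = 0.2116 / 0.3916 = 0.540

0.540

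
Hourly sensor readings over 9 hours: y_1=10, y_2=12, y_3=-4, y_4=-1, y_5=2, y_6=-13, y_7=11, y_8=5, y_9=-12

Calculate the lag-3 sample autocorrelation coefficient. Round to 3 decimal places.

Mean ȳ = (10 + 12 − 4 − 1 + 2 − 13 + 11 + 5 − 12)/9 = 1.1111
Σ(y_t−ȳ)(y_{t+3}−ȳ) = (-18.7654) + (9.6790) + (72.1235) + (-20.8765) + (3.4568) + (185.0123) = 230.6296
Denominator Σ(y_t−ȳ)² = 712.8889
r_3 = 230.6296 / 712.8889 = 0.324

0.324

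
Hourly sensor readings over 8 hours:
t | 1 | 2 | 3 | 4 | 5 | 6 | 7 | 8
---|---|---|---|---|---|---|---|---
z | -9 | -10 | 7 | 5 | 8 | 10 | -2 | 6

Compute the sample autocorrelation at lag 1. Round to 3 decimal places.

Mean z̄ = (-9 − 10 + 7 + 5 + 8 + 10 − 2 + 6)/8 = 1.8750
Σ(z_t−z̄)(z_{t+1}−z̄) = (129.1406) + (-60.8594) + (16.0156) + (19.1406) + (49.7656) + (-31.4844) + (-15.9844) = 105.7344
Denominator Σ(z_t−z̄)² = 430.8750
r_1 = 105.7344 / 430.8750 = 0.245

0.245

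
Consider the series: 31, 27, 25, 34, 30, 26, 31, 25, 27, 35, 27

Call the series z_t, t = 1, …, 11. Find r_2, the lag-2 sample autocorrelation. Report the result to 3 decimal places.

Mean z̄ = (31 + 27 + 25 + 34 + 30 + 26 + 31 + 25 + 27 + 35 + 27)/11 = 28.9091
Numerator Σ_{t=1}^{9}(z_t−z̄)(z_{t+2}−z̄) = -47.4711
Denominator Σ(z_t−z̄)² = 122.9091
r_2 = -47.4711 / 122.9091 = -0.386

-0.386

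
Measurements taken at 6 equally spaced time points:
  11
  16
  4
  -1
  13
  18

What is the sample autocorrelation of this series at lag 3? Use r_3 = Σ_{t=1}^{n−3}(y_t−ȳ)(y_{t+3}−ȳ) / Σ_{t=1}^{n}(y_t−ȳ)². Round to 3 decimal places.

-0.154

Mean ȳ = (11 + 16 + 4 − 1 + 13 + 18)/6 = 10.1667
Deviations from mean: 0.8333, 5.8333, -6.1667, -11.1667, 2.8333, 7.8333
Σ(y_t−ȳ)(y_{t+3}−ȳ) = (-9.3056) + (16.5278) + (-48.3056) = -41.0833
Denominator Σ(y_t−ȳ)² = 266.8333
r_3 = -41.0833 / 266.8333 = -0.154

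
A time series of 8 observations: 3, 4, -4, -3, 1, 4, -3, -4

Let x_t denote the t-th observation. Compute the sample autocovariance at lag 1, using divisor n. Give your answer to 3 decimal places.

1.086

Mean x̄ = (3 + 4 − 4 − 3 + 1 + 4 − 3 − 4)/8 = -0.2500
Σ_{t=1}^{7}(x_t−x̄)(x_{t+1}−x̄) = 8.6875
γ_1 = 8.6875 / 8 = 1.086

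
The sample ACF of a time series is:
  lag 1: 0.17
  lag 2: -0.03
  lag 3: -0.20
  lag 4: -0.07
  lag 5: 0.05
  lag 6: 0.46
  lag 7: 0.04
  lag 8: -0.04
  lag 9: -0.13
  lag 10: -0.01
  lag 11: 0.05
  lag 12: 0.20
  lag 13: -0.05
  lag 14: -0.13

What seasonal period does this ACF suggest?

The largest autocorrelation is r_6 = 0.46, with a weaker echo at lag 12 (0.20); the remaining lags stay at or below 0.17.
The dominant spike at lag 6 indicates a seasonal period of 6.

6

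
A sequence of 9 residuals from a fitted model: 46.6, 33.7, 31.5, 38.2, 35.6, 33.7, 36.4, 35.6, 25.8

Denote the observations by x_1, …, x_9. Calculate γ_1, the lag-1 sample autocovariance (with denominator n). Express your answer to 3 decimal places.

Mean x̄ = (46.6 + 33.7 + 31.5 + 38.2 + 35.6 + 33.7 + 36.4 + 35.6 + 25.8)/9 = 35.2333
Σ_{t=1}^{8}(x_t−x̄)(x_{t+1}−x̄) = -27.0744
γ_1 = -27.0744 / 9 = -3.008

-3.008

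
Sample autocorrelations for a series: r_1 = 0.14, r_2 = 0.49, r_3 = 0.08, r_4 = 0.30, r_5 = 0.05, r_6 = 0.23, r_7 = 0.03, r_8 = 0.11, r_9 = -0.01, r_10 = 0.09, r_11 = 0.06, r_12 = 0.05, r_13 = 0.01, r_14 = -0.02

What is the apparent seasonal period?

2

The largest autocorrelation is r_2 = 0.49, with weaker echoes at lags 4 (0.30) and 6 (0.23); the remaining lags stay at or below 0.14.
The dominant spike at lag 2 indicates a seasonal period of 2.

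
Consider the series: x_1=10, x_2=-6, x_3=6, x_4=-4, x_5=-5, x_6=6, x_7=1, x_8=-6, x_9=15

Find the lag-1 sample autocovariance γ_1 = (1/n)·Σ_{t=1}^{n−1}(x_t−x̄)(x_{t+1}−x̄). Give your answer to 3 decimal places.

-23.162

Mean x̄ = (10 − 6 + 6 − 4 − 5 + 6 + 1 − 6 + 15)/9 = 1.8889
Σ_{t=1}^{8}(x_t−x̄)(x_{t+1}−x̄) = -208.4568
γ_1 = -208.4568 / 9 = -23.162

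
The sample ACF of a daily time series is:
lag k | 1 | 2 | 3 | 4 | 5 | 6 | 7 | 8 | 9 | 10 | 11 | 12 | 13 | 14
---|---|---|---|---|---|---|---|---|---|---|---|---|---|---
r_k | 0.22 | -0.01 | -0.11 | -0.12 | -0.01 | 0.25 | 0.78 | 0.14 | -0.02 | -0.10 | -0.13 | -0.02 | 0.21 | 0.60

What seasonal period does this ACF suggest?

The largest autocorrelation is r_7 = 0.78, with a weaker echo at lag 14 (0.60); the remaining lags stay at or below 0.25.
The dominant spike at lag 7 indicates a seasonal period of 7.

7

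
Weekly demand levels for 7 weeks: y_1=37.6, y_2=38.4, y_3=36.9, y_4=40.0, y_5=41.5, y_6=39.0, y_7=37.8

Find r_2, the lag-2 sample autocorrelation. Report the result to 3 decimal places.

Mean ȳ = (37.6 + 38.4 + 36.9 + 40.0 + 41.5 + 39.0 + 37.8)/7 = 38.7429
Σ(y_t−ȳ)(y_{t+2}−ȳ) = (2.1061) + (-0.4310) + (-5.0810) + (0.3233) + (-2.5996) = -5.6822
Denominator Σ(y_t−ȳ)² = 14.9571
r_2 = -5.6822 / 14.9571 = -0.380

-0.380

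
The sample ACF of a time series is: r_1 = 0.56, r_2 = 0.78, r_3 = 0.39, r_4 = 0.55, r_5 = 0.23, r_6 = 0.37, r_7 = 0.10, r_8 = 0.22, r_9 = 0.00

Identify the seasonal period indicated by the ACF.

2

The largest autocorrelation is r_2 = 0.78; the remaining lags stay at or below 0.56.
The dominant spike at lag 2 indicates a seasonal period of 2.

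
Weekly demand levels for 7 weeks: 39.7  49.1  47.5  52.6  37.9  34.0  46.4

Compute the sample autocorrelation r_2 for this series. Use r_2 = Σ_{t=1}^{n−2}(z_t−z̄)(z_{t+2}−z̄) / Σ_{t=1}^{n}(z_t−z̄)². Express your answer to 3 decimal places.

-0.338

Mean z̄ = (39.7 + 49.1 + 47.5 + 52.6 + 37.9 + 34.0 + 46.4)/7 = 43.8857
Σ(z_t−z̄)(z_{t+2}−z̄) = (-15.1284) + (45.4388) + (-21.6341) + (-86.1469) + (-15.0498) = -92.5204
Denominator Σ(z_t−z̄)² = 273.5886
r_2 = -92.5204 / 273.5886 = -0.338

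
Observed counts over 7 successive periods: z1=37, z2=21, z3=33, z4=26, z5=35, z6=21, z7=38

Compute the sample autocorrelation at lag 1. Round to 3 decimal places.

Mean z̄ = (37 + 21 + 33 + 26 + 35 + 21 + 38)/7 = 30.1429
Σ(z_t−z̄)(z_{t+1}−z̄) = (-62.6939) + (-26.1224) + (-11.8367) + (-20.1224) + (-44.4082) + (-71.8367) = -237.0204
Denominator Σ(z_t−z̄)² = 324.8571
r_1 = -237.0204 / 324.8571 = -0.730

-0.730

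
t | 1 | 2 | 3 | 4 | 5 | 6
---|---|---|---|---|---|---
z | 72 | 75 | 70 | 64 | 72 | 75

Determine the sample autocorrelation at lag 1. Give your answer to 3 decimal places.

Mean z̄ = (72 + 75 + 70 + 64 + 72 + 75)/6 = 71.3333
Deviations from mean: 0.6667, 3.6667, -1.3333, -7.3333, 0.6667, 3.6667
Σ(z_t−z̄)(z_{t+1}−z̄) = (2.4444) + (-4.8889) + (9.7778) + (-4.8889) + (2.4444) = 4.8889
Denominator Σ(z_t−z̄)² = 83.3333
r_1 = 4.8889 / 83.3333 = 0.059

0.059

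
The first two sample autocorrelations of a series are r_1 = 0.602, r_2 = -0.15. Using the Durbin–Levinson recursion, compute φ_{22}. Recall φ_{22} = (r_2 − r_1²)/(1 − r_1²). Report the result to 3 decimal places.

φ_{22} = (r_2 − r_1²) / (1 − r_1²)
r_1² = (0.602)² = 0.362404
Numerator = -0.15 − 0.3624 = -0.5124; denominator = 1 − 0.3624 = 0.6376
φ_{22} = -0.5124 / 0.6376 = -0.804

-0.804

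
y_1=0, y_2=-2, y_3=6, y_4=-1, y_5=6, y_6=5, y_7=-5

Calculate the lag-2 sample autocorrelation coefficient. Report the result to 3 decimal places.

-0.125

Mean ȳ = (0 − 2 + 6 − 1 + 6 + 5 − 5)/7 = 1.2857
Deviations from mean: -1.2857, -3.2857, 4.7143, -2.2857, 4.7143, 3.7143, -6.2857
Σ(y_t−ȳ)(y_{t+2}−ȳ) = (-6.0612) + (7.5102) + (22.2245) + (-8.4898) + (-29.6327) = -14.4490
Denominator Σ(y_t−ȳ)² = 115.4286
r_2 = -14.4490 / 115.4286 = -0.125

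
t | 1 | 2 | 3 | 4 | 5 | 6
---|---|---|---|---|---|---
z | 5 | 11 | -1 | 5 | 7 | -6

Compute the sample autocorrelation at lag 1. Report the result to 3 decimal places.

-0.312

Mean z̄ = (5 + 11 − 1 + 5 + 7 − 6)/6 = 3.5000
Deviations from mean: 1.5000, 7.5000, -4.5000, 1.5000, 3.5000, -9.5000
Numerator Σ_{t=1}^{5}(z_t−z̄)(z_{t+1}−z̄) = -57.2500
Denominator Σ(z_t−z̄)² = 183.5000
r_1 = -57.2500 / 183.5000 = -0.312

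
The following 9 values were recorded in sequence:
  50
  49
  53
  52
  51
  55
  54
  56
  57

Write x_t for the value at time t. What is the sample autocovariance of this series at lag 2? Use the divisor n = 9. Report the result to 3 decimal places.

1.111

Mean x̄ = (50 + 49 + 53 + 52 + 51 + 55 + 54 + 56 + 57)/9 = 53.0000
Σ_{t=1}^{7}(x_t−x̄)(x_{t+2}−x̄) = 10.0000
γ_2 = 10.0000 / 9 = 1.111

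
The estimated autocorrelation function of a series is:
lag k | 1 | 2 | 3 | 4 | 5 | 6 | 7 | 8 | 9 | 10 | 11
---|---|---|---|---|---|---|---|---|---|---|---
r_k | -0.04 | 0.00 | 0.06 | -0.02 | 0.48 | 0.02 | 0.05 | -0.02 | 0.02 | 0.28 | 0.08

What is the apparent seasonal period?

The largest autocorrelation is r_5 = 0.48, with a weaker echo at lag 10 (0.28); the remaining lags stay at or below 0.08.
The dominant spike at lag 5 indicates a seasonal period of 5.

5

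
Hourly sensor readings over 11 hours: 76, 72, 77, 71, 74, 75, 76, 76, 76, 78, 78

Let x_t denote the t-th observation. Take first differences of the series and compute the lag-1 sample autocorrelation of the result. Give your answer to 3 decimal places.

First differences Δx: -4, 5, -6, 3, 1, 1, 0, 0, 2, 0
Mean of differences = 0.2000
Numerator Σ(Δx_t−Δx̄)(Δx_{t+1}−Δx̄) = -65.2400
Denominator Σ(Δx_t−Δx̄)² = 91.6000
r_1(Δx) = -65.2400 / 91.6000 = -0.712

-0.712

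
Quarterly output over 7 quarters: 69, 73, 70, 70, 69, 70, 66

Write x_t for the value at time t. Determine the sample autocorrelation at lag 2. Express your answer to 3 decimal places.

Mean x̄ = (69 + 73 + 70 + 70 + 69 + 70 + 66)/7 = 69.5714
Σ(x_t−x̄)(x_{t+2}−x̄) = (-0.2449) + (1.4694) + (-0.2449) + (0.1837) + (2.0408) = 3.2041
Denominator Σ(x_t−x̄)² = 25.7143
r_2 = 3.2041 / 25.7143 = 0.125

0.125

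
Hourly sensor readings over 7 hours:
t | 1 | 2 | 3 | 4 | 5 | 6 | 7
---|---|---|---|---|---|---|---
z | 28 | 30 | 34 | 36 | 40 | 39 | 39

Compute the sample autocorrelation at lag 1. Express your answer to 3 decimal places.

0.598

Mean z̄ = (28 + 30 + 34 + 36 + 40 + 39 + 39)/7 = 35.1429
Deviations from mean: -7.1429, -5.1429, -1.1429, 0.8571, 4.8571, 3.8571, 3.8571
Numerator Σ_{t=1}^{6}(z_t−z̄)(z_{t+1}−z̄) = 79.4082
Denominator Σ(z_t−z̄)² = 132.8571
r_1 = 79.4082 / 132.8571 = 0.598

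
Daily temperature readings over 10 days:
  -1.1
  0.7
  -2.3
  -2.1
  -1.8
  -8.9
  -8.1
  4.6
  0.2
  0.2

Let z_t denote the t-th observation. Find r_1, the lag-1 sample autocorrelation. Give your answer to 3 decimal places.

0.148

Mean z̄ = (-1.1 + 0.7 − 2.3 − 2.1 − 1.8 − 8.9 − 8.1 + 4.6 + 0.2 + 0.2)/10 = -1.8600
Numerator Σ_{t=1}^{9}(z_t−z̄)(z_{t+1}−z̄) = 21.6584
Denominator Σ(z_t−z̄)² = 146.1040
r_1 = 21.6584 / 146.1040 = 0.148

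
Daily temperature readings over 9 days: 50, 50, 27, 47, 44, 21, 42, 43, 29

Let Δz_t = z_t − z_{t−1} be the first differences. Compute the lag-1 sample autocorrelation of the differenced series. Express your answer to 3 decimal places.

-0.465

First differences Δz: 0, -23, 20, -3, -23, 21, 1, -14
Mean of differences = -2.6250
Numerator Σ(Δz_t−Δz̄)(Δz_{t+1}−Δz̄) = -952.2656
Denominator Σ(Δz_t−Δz̄)² = 2049.8750
r_1(Δz) = -952.2656 / 2049.8750 = -0.465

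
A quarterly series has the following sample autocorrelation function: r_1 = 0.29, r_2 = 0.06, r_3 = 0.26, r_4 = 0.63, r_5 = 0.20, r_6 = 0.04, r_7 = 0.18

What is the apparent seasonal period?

4

The largest autocorrelation is r_4 = 0.63; the remaining lags stay at or below 0.29. The elevated value at lag 1 (0.29), dropping to 0.06 at lag 2, reflects decaying short-term dependence rather than seasonality.
The dominant spike at lag 4 indicates a seasonal period of 4.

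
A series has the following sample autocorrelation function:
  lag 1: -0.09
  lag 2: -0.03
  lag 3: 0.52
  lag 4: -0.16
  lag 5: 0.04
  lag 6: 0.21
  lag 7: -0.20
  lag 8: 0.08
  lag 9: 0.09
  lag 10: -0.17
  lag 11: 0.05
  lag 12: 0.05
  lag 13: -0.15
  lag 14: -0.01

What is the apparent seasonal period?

The largest autocorrelation is r_3 = 0.52, with a weaker echo at lag 6 (0.21); the remaining lags stay at or below 0.09.
The dominant spike at lag 3 indicates a seasonal period of 3.

3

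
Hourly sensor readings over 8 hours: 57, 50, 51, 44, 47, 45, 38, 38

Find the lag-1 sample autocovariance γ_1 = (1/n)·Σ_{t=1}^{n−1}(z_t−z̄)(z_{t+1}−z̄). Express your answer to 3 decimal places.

15.398

Mean z̄ = (57 + 50 + 51 + 44 + 47 + 45 + 38 + 38)/8 = 46.2500
Σ_{t=1}^{7}(z_t−z̄)(z_{t+1}−z̄) = 123.1875
γ_1 = 123.1875 / 8 = 15.398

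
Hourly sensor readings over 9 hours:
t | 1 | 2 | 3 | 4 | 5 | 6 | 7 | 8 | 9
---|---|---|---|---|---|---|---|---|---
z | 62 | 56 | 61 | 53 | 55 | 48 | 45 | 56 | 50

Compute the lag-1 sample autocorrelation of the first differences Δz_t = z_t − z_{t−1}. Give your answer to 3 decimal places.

-0.553

First differences Δz: -6, 5, -8, 2, -7, -3, 11, -6
Mean of differences = -1.5000
Numerator Σ(Δz_t−Δz̄)(Δz_{t+1}−Δz̄) = -180.2500
Denominator Σ(Δz_t−Δz̄)² = 326.0000
r_1(Δz) = -180.2500 / 326.0000 = -0.553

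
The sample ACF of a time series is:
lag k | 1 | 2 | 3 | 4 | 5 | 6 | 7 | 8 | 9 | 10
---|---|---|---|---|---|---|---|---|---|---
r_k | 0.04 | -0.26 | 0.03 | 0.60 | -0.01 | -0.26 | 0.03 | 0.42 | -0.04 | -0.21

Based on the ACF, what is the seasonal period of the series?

The largest autocorrelation is r_4 = 0.60, with a weaker echo at lag 8 (0.42); the remaining lags stay at or below 0.04.
The dominant spike at lag 4 indicates a seasonal period of 4.

4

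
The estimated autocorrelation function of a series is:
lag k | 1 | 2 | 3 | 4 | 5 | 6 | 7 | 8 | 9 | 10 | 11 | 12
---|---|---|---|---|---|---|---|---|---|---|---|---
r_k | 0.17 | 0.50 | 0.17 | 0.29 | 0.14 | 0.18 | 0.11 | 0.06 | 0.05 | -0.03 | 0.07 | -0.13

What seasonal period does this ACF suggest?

2

The largest autocorrelation is r_2 = 0.50, with weaker echoes at lags 4 (0.29) and 6 (0.18); the remaining lags stay at or below 0.17.
The dominant spike at lag 2 indicates a seasonal period of 2.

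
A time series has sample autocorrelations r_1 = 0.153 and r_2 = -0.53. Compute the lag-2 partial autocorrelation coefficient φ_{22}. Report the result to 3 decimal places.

φ_{22} = (r_2 − r_1²) / (1 − r_1²)
r_1² = (0.153)² = 0.023409
Numerator = -0.53 − 0.0234 = -0.5534; denominator = 1 − 0.0234 = 0.9766
φ_{22} = -0.5534 / 0.9766 = -0.567

-0.567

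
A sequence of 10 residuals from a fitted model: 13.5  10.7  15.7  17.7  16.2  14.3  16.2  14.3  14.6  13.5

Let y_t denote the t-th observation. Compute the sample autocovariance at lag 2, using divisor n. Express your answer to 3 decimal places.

-0.998

Mean ȳ = (13.5 + 10.7 + 15.7 + 17.7 + 16.2 + 14.3 + 16.2 + 14.3 + 14.6 + 13.5)/10 = 14.6700
Σ_{t=1}^{8}(y_t−ȳ)(y_{t+2}−ȳ) = -9.9758
γ_2 = -9.9758 / 10 = -0.998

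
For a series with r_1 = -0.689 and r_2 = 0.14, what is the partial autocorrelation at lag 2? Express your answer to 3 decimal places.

-0.637

φ_{22} = (r_2 − r_1²) / (1 − r_1²)
r_1² = (-0.689)² = 0.474721
Numerator = 0.14 − 0.4747 = -0.3347; denominator = 1 − 0.4747 = 0.5253
φ_{22} = -0.3347 / 0.5253 = -0.637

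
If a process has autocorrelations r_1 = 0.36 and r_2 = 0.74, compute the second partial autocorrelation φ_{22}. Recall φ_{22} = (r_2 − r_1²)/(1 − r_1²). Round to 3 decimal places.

0.701

φ_{22} = (r_2 − r_1²) / (1 − r_1²)
r_1² = (0.36)² = 0.1296
Numerator = 0.74 − 0.1296 = 0.6104; denominator = 1 − 0.1296 = 0.8704
φ_{22} = 0.6104 / 0.8704 = 0.701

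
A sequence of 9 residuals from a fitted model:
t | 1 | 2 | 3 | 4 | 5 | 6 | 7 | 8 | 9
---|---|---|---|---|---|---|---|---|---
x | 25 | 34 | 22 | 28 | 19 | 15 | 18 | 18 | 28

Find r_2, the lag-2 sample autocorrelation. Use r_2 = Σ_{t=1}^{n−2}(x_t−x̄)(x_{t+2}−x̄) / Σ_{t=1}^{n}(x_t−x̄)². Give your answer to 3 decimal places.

0.170

Mean x̄ = (25 + 34 + 22 + 28 + 19 + 15 + 18 + 18 + 28)/9 = 23.0000
Σ(x_t−x̄)(x_{t+2}−x̄) = (-2.0000) + (55.0000) + (4.0000) + (-40.0000) + (20.0000) + (40.0000) + (-25.0000) = 52.0000
Denominator Σ(x_t−x̄)² = 306.0000
r_2 = 52.0000 / 306.0000 = 0.170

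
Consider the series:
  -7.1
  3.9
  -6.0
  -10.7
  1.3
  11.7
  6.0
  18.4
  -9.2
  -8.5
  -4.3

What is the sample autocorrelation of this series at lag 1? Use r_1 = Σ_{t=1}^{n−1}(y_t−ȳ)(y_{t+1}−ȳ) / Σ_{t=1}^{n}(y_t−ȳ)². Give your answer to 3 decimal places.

0.159

Mean ȳ = (-7.1 + 3.9 − 6.0 − 10.7 + 1.3 + 11.7 + 6.0 + 18.4 − 9.2 − 8.5 − 4.3)/11 = -0.4091
Numerator Σ_{t=1}^{10}(y_t−ȳ)(y_{t+1}−ȳ) = 143.1354
Denominator Σ(y_t−ȳ)² = 902.7891
r_1 = 143.1354 / 902.7891 = 0.159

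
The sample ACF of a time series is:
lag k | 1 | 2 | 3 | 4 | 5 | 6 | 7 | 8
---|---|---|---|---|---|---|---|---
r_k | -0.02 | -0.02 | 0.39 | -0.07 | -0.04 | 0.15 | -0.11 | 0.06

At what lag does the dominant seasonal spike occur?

3

The largest autocorrelation is r_3 = 0.39, with a weaker echo at lag 6 (0.15); the remaining lags stay at or below 0.06.
The dominant spike at lag 3 indicates a seasonal period of 3.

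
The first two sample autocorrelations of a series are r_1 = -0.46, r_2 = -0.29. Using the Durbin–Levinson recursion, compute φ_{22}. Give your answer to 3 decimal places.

-0.636

φ_{22} = (r_2 − r_1²) / (1 − r_1²)
r_1² = (-0.46)² = 0.2116
Numerator = -0.29 − 0.2116 = -0.5016; denominator = 1 − 0.2116 = 0.7884
φ_{22} = -0.5016 / 0.7884 = -0.636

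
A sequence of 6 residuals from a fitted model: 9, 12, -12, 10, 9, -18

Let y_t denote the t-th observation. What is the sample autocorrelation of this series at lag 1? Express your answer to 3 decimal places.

-0.306

Mean ȳ = (9 + 12 − 12 + 10 + 9 − 18)/6 = 1.6667
Deviations from mean: 7.3333, 10.3333, -13.6667, 8.3333, 7.3333, -19.6667
Σ(y_t−ȳ)(y_{t+1}−ȳ) = (75.7778) + (-141.2222) + (-113.8889) + (61.1111) + (-144.2222) = -262.4444
Denominator Σ(y_t−ȳ)² = 857.3333
r_1 = -262.4444 / 857.3333 = -0.306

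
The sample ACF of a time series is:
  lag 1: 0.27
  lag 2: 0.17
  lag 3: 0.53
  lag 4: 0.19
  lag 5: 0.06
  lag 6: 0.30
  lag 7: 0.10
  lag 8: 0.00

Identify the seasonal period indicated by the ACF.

The largest autocorrelation is r_3 = 0.53, with a weaker echo at lag 6 (0.30); the remaining lags stay at or below 0.27. The elevated value at lag 1 (0.27), dropping to 0.17 at lag 2, reflects decaying short-term dependence rather than seasonality.
The dominant spike at lag 3 indicates a seasonal period of 3.

3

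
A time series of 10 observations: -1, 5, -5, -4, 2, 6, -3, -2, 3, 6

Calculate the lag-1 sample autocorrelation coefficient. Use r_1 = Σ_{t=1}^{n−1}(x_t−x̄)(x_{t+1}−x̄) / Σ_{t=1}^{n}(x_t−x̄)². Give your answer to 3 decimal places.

-0.049

Mean x̄ = (-1 + 5 − 5 − 4 + 2 + 6 − 3 − 2 + 3 + 6)/10 = 0.7000
Numerator Σ_{t=1}^{9}(x_t−x̄)(x_{t+1}−x̄) = -7.8900
Denominator Σ(x_t−x̄)² = 160.1000
r_1 = -7.8900 / 160.1000 = -0.049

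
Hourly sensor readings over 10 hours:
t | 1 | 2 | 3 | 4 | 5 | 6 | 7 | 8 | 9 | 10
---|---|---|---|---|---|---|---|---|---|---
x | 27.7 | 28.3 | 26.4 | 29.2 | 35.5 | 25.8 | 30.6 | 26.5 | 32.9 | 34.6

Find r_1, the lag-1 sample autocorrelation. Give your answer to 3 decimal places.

Mean x̄ = (27.7 + 28.3 + 26.4 + 29.2 + 35.5 + 25.8 + 30.6 + 26.5 + 32.9 + 34.6)/10 = 29.7500
Numerator Σ_{t=1}^{9}(x_t−x̄)(x_{t+1}−x̄) = -17.2825
Denominator Σ(x_t−x̄)² = 111.2250
r_1 = -17.2825 / 111.2250 = -0.155

-0.155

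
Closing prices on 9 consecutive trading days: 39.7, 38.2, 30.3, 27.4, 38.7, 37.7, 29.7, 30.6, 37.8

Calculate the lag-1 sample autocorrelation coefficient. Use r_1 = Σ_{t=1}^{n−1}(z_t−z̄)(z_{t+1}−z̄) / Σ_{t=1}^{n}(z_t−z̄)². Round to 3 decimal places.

Mean z̄ = (39.7 + 38.2 + 30.3 + 27.4 + 38.7 + 37.7 + 29.7 + 30.6 + 37.8)/9 = 34.4556
Numerator Σ_{t=1}^{8}(z_t−z̄)(z_{t+1}−z̄) = 7.2325
Denominator Σ(z_t−z̄)² = 185.7822
r_1 = 7.2325 / 185.7822 = 0.039

0.039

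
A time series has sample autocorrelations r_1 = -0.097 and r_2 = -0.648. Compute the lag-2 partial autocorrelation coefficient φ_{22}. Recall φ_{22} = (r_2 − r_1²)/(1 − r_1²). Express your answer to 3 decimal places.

φ_{22} = (r_2 − r_1²) / (1 − r_1²)
r_1² = (-0.097)² = 0.009409
Numerator = -0.648 − 0.0094 = -0.6574; denominator = 1 − 0.0094 = 0.9906
φ_{22} = -0.6574 / 0.9906 = -0.664

-0.664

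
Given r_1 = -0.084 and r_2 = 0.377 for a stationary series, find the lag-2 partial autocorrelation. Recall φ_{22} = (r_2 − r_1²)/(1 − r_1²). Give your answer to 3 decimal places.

φ_{22} = (r_2 − r_1²) / (1 − r_1²)
r_1² = (-0.084)² = 0.007056
Numerator = 0.377 − 0.0071 = 0.3699; denominator = 1 − 0.0071 = 0.9929
φ_{22} = 0.3699 / 0.9929 = 0.373

0.373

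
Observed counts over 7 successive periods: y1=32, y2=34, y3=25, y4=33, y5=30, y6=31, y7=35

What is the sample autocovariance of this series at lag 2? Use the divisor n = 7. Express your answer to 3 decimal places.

0.539

Mean ȳ = (32 + 34 + 25 + 33 + 30 + 31 + 35)/7 = 31.4286
Deviations: 0.5714, 2.5714, -6.4286, 1.5714, -1.4286, -0.4286, 3.5714
Σ_{t=1}^{5}(y_t−ȳ)(y_{t+2}−ȳ) = 3.7755
γ_2 = 3.7755 / 7 = 0.539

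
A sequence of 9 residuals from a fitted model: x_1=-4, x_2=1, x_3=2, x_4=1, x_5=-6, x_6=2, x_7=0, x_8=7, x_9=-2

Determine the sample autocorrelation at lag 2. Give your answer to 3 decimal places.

Mean x̄ = (-4 + 1 + 2 + 1 − 6 + 2 + 0 + 7 − 2)/9 = 0.1111
Numerator Σ_{t=1}^{7}(x_t−x̄)(x_{t+2}−x̄) = -2.9136
Denominator Σ(x_t−x̄)² = 114.8889
r_2 = -2.9136 / 114.8889 = -0.025

-0.025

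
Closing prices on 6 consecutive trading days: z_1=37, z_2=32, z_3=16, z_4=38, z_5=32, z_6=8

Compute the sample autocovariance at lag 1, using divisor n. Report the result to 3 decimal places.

-27.949

Mean z̄ = (37 + 32 + 16 + 38 + 32 + 8)/6 = 27.1667
Deviations: 9.8333, 4.8333, -11.1667, 10.8333, 4.8333, -19.1667
Σ_{t=1}^{5}(z_t−z̄)(z_{t+1}−z̄) = -167.6944
γ_1 = -167.6944 / 6 = -27.949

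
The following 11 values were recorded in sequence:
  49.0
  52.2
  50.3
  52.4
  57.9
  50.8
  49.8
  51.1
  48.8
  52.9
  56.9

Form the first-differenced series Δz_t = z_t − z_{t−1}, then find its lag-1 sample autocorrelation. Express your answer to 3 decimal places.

First differences Δz: 3.2, -1.9, 2.1, 5.5, -7.1, -1.0, 1.3, -2.3, 4.1, 4.0
Mean of differences = 0.7900
Numerator Σ(Δz_t−Δz̄)(Δz_{t+1}−Δz̄) = -28.9671
Denominator Σ(Δz_t−Δz̄)² = 133.4690
r_1(Δz) = -28.9671 / 133.4690 = -0.217

-0.217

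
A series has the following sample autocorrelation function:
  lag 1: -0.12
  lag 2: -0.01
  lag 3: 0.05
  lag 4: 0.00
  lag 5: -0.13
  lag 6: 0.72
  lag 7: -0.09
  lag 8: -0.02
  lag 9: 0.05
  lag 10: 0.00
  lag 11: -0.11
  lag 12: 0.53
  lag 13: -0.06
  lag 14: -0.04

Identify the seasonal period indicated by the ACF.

6

The largest autocorrelation is r_6 = 0.72, with a weaker echo at lag 12 (0.53); the remaining lags stay at or below 0.05.
The dominant spike at lag 6 indicates a seasonal period of 6.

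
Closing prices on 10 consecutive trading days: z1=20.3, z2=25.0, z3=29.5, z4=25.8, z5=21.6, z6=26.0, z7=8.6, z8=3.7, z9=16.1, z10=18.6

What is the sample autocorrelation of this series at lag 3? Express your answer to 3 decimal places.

Mean z̄ = (20.3 + 25.0 + 29.5 + 25.8 + 21.6 + 26.0 + 8.6 + 3.7 + 16.1 + 18.6)/10 = 19.5200
Numerator Σ_{t=1}^{7}(z_t−z̄)(z_{t+3}−z̄) = -32.6312
Denominator Σ(z_t−z̄)² = 598.0560
r_3 = -32.6312 / 598.0560 = -0.055

-0.055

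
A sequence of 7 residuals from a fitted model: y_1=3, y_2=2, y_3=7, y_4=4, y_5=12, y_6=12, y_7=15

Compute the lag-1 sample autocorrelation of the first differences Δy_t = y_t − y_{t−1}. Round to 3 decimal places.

First differences Δy: -1, 5, -3, 8, 0, 3
Mean of differences = 2.0000
Numerator Σ(Δy_t−Δȳ)(Δy_{t+1}−Δȳ) = -68.0000
Denominator Σ(Δy_t−Δȳ)² = 84.0000
r_1(Δy) = -68.0000 / 84.0000 = -0.810

-0.810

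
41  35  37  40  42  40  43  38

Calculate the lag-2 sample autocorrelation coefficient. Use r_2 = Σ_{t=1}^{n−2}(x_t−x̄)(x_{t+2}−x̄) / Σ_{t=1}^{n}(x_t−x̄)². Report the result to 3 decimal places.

-0.080

Mean x̄ = (41 + 35 + 37 + 40 + 42 + 40 + 43 + 38)/8 = 39.5000
Numerator Σ_{t=1}^{6}(x_t−x̄)(x_{t+2}−x̄) = -4.0000
Denominator Σ(x_t−x̄)² = 50.0000
r_2 = -4.0000 / 50.0000 = -0.080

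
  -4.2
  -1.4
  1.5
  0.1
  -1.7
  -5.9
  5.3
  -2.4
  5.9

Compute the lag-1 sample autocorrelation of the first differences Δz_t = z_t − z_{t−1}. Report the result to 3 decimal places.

-0.655

First differences Δz: 2.8, 2.9, -1.4, -1.8, -4.2, 11.2, -7.7, 8.3
Mean of differences = 1.2625
Numerator Σ(Δz_t−Δz̄)(Δz_{t+1}−Δz̄) = -183.3814
Denominator Σ(Δz_t−Δz̄)² = 279.9588
r_1(Δz) = -183.3814 / 279.9588 = -0.655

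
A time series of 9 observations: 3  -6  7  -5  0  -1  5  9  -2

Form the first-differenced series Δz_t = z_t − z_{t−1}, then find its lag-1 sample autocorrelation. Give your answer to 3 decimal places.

First differences Δz: -9, 13, -12, 5, -1, 6, 4, -11
Mean of differences = -0.6250
Numerator Σ(Δz_t−Δz̄)(Δz_{t+1}−Δz̄) = -355.0156
Denominator Σ(Δz_t−Δz̄)² = 589.8750
r_1(Δz) = -355.0156 / 589.8750 = -0.602

-0.602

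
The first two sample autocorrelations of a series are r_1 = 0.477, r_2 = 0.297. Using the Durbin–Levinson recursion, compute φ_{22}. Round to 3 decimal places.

φ_{22} = (r_2 − r_1²) / (1 − r_1²)
r_1² = (0.477)² = 0.227529
Numerator = 0.297 − 0.2275 = 0.0695; denominator = 1 − 0.2275 = 0.7725
φ_{22} = 0.0695 / 0.7725 = 0.090

0.090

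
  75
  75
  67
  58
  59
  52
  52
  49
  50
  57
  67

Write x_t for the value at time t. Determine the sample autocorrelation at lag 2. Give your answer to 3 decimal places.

Mean x̄ = (75 + 75 + 67 + 58 + 59 + 52 + 52 + 49 + 50 + 57 + 67)/11 = 60.0909
Numerator Σ_{t=1}^{9}(x_t−x̄)(x_{t+2}−x̄) = 225.9835
Denominator Σ(x_t−x̄)² = 910.9091
r_2 = 225.9835 / 910.9091 = 0.248

0.248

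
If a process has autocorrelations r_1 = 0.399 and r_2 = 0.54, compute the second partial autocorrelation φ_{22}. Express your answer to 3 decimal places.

φ_{22} = (r_2 − r_1²) / (1 − r_1²)
r_1² = (0.399)² = 0.159201
Numerator = 0.54 − 0.1592 = 0.3808; denominator = 1 − 0.1592 = 0.8408
φ_{22} = 0.3808 / 0.8408 = 0.453

0.453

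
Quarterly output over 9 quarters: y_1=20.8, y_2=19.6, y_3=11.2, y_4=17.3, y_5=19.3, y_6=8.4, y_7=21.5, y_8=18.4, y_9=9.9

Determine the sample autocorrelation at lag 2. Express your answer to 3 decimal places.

-0.382

Mean ȳ = (20.8 + 19.6 + 11.2 + 17.3 + 19.3 + 8.4 + 21.5 + 18.4 + 9.9)/9 = 16.2667
Σ(y_t−ȳ)(y_{t+2}−ȳ) = (-22.9689) + (3.4444) + (-15.3689) + (-8.1289) + (15.8744) + (-16.7822) + (-33.3189) = -77.2489
Denominator Σ(y_t−ȳ)² = 201.9600
r_2 = -77.2489 / 201.9600 = -0.382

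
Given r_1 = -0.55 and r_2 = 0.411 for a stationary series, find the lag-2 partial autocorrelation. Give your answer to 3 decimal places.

φ_{22} = (r_2 − r_1²) / (1 − r_1²)
r_1² = (-0.55)² = 0.3025
Numerator = 0.411 − 0.3025 = 0.1085; denominator = 1 − 0.3025 = 0.6975
φ_{22} = 0.1085 / 0.6975 = 0.156

0.156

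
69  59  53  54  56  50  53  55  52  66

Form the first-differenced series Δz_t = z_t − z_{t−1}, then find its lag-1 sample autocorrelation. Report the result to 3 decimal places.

First differences Δz: -10, -6, 1, 2, -6, 3, 2, -3, 14
Mean of differences = -0.3333
Numerator Σ(Δz_t−Δz̄)(Δz_{t+1}−Δz̄) = -18.4444
Denominator Σ(Δz_t−Δz̄)² = 394.0000
r_1(Δz) = -18.4444 / 394.0000 = -0.047

-0.047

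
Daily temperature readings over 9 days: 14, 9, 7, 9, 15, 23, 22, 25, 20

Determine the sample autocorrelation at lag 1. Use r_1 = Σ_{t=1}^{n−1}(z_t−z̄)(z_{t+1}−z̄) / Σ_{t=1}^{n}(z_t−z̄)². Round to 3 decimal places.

0.743

Mean z̄ = (14 + 9 + 7 + 9 + 15 + 23 + 22 + 25 + 20)/9 = 16.0000
Numerator Σ_{t=1}^{8}(z_t−z̄)(z_{t+1}−z̄) = 272.0000
Denominator Σ(z_t−z̄)² = 366.0000
r_1 = 272.0000 / 366.0000 = 0.743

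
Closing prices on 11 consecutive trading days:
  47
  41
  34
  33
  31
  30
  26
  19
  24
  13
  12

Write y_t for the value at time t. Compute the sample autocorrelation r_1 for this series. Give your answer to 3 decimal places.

Mean ȳ = (47 + 41 + 34 + 33 + 31 + 30 + 26 + 19 + 24 + 13 + 12)/11 = 28.1818
Numerator Σ_{t=1}^{10}(y_t−ȳ)(y_{t+1}−ȳ) = 726.1488
Denominator Σ(y_t−ȳ)² = 1185.6364
r_1 = 726.1488 / 1185.6364 = 0.612

0.612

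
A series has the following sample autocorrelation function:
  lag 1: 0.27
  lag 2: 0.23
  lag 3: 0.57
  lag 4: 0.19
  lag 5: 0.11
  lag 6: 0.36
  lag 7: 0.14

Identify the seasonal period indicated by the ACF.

3

The largest autocorrelation is r_3 = 0.57, with a weaker echo at lag 6 (0.36); the remaining lags stay at or below 0.27. The elevated value at lag 1 (0.27), dropping to 0.23 at lag 2, reflects decaying short-term dependence rather than seasonality.
The dominant spike at lag 3 indicates a seasonal period of 3.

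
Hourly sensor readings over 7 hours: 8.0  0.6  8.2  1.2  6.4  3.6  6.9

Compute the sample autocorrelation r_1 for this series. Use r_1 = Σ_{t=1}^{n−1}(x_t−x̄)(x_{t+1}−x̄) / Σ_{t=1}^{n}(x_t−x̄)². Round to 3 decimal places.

-0.816

Mean x̄ = (8.0 + 0.6 + 8.2 + 1.2 + 6.4 + 3.6 + 6.9)/7 = 4.9857
Deviations from mean: 3.0143, -4.3857, 3.2143, -3.7857, 1.4143, -1.3857, 1.9143
Σ(x_t−x̄)(x_{t+1}−x̄) = (-13.2198) + (-14.0969) + (-12.1684) + (-5.3541) + (-1.9598) + (-2.6527) = -49.4516
Denominator Σ(x_t−x̄)² = 60.5686
r_1 = -49.4516 / 60.5686 = -0.816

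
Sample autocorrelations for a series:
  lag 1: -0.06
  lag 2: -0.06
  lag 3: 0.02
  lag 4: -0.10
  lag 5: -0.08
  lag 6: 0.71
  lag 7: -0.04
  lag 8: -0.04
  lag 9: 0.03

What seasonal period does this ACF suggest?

The largest autocorrelation is r_6 = 0.71; the remaining lags stay at or below 0.03.
The dominant spike at lag 6 indicates a seasonal period of 6.

6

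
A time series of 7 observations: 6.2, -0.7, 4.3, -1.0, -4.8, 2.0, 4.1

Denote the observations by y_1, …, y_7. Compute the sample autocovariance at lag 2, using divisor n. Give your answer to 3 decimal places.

Mean ȳ = (6.2 − 0.7 + 4.3 − 1.0 − 4.8 + 2.0 + 4.1)/7 = 1.4429
Σ_{t=1}^{5}(y_t−ȳ)(y_{t+2}−ȳ) = -16.9594
γ_2 = -16.9594 / 7 = -2.423

-2.423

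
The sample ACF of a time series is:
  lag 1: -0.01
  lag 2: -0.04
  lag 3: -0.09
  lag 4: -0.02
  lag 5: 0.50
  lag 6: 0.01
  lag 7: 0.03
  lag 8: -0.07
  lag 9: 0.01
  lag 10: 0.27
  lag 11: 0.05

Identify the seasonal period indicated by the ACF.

The largest autocorrelation is r_5 = 0.50, with a weaker echo at lag 10 (0.27); the remaining lags stay at or below 0.05.
The dominant spike at lag 5 indicates a seasonal period of 5.

5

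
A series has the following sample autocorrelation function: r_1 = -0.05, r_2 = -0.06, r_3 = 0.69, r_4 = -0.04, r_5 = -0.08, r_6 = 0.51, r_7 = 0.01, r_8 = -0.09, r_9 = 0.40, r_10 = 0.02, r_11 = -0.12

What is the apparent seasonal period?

3

The largest autocorrelation is r_3 = 0.69, with weaker echoes at lags 6 (0.51) and 9 (0.40); the remaining lags stay at or below 0.02.
The dominant spike at lag 3 indicates a seasonal period of 3.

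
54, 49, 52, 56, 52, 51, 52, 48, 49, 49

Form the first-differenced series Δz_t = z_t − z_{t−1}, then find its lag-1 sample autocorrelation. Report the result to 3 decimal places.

First differences Δz: -5, 3, 4, -4, -1, 1, -4, 1, 0
Mean of differences = -0.5556
Numerator Σ(Δz_t−Δz̄)(Δz_{t+1}−Δz̄) = -24.3086
Denominator Σ(Δz_t−Δz̄)² = 82.2222
r_1(Δz) = -24.3086 / 82.2222 = -0.296

-0.296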